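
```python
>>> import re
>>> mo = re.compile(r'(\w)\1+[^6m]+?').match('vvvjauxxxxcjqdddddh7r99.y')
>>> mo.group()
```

'vvvj'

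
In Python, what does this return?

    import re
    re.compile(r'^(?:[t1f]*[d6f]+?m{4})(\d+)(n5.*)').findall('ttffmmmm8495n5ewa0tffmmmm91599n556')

The pattern matches anchored at the start of the string; then zero or more of one of [t1f], then one or more of one of [d6f] (lazy), then exactly 4 of the literal 'm' (non-capturing group); then one or more of a digit (captured); then the literal 'n5', then zero or more of any character (captured).
2 groups means the one result is a tuple of 2 captured strings — 1 here.

[('8495', 'n5ewa0tffmmmm91599n556')]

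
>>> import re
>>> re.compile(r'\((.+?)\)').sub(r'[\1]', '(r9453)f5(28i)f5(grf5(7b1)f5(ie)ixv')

'[r9453]f5[28i]f5[grf5(7b1]f5[ie]ixv'

Lazy quantifiers expand one character at a time until the remainder of the pattern can match.
The replacement refers to a captured group, so each match is rewritten using its own captured text.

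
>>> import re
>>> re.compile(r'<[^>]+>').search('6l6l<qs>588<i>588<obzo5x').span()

(4, 8)

The match spans [4:8] → '<qs>'.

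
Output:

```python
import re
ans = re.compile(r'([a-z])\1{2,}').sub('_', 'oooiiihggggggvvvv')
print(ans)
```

__h__

The backreference `\1` re-matches whatever the first group consumed, character for character.
Matches: at [0:3] → 'ooo'; at [3:6] → 'iii'; at [7:13] → 'gggggg'; at [13:17] → 'vvvv'.
Each match is replaced by '_'.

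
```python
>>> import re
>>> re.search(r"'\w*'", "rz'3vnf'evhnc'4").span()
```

The match spans [2:8] → "'3vnf'".

(2, 8)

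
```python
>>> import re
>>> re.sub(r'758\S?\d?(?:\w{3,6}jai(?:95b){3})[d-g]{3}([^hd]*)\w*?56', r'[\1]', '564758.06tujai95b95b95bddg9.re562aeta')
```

The replacement refers to a captured group, so each match is rewritten using its own captured text.

'564[9.re]2aeta'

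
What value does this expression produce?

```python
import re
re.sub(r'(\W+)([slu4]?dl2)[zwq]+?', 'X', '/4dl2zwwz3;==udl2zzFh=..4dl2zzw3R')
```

The pattern matches one or more of a non-word character (captured); then optionally one of [slu4], then the literal 'dl2' (captured); then one or more of one of [zwq] (lazy).
Lazy quantifiers expand one character at a time until the remainder of the pattern can match.
Matches: at [0:6] → '/4dl2z'; at [10:18] → ';==udl2z'; at [21:29] → '=..4dl2z'.
Each match is replaced by 'X'.

'Xwwz3XzFhXzw3R'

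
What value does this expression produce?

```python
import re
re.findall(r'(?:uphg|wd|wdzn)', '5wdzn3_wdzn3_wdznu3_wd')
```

['wd', 'wd', 'wd', 'wd']

Alternation isn't longest-match — the leftmost alternative that fits at this position is chosen.
`findall` yields the raw match text (4 of them) because the pattern has no groups.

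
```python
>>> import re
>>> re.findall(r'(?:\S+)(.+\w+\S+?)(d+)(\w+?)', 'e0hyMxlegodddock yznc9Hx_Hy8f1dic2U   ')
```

Because the quantifier is non-greedy, it stops expanding at the earliest point where the rest of the pattern can succeed.
`findall` packs the 3 group values into a tuple for every match.

[(' yznc9Hx_Hy8f1', 'd', 'i')]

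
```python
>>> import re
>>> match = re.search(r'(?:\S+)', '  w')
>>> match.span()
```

(2, 3)

The match spans [2:3] → 'w'.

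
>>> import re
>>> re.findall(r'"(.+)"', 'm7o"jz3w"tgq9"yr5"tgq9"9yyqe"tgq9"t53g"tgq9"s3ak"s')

['jz3w"tgq9"yr5"tgq9"9yyqe"tgq9"t53g"tgq9"s3ak']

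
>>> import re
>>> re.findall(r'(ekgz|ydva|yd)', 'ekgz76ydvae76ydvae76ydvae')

Branches in `(...|...)` are attempted left-to-right; the first branch that allows the whole pattern to succeed is taken.
Scanning left to right: at [0:4] match 'ekgz', group 1 = 'ekgz'; at [6:10] match 'ydva', group 1 = 'ydva'; at [13:17] match 'ydva', group 1 = 'ydva'; at [20:24] match 'ydva', group 1 = 'ydva'.
`findall` collects group 1 from each match (4 total).

['ekgz', 'ydva', 'ydva', 'ydva']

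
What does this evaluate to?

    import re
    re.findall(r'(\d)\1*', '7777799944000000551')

The backreference `\1` re-matches whatever the first group consumed, character for character.
Walking the string: at [0:5] match '77777', group 1 = '7'; at [5:8] match '999', group 1 = '9'; at [8:10] match '44', group 1 = '4'; at [10:16] match '000000', group 1 = '0'; at [16:18] match '55', group 1 = '5'; ….
`findall` collects group 1 from each match (6 total).

['7', '9', '4', '0', '5', '1']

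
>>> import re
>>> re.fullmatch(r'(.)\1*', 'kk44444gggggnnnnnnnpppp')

None

A backreference is literal: `\1` must see the identical characters the first group matched.
`re.fullmatch` requires the pattern to consume the entire string.
Here there's no way to consume every character, so the call returns None.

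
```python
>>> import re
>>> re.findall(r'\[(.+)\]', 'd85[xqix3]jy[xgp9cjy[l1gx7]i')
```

['xqix3]jy[xgp9cjy[l1gx7']

With a single group, `findall` returns only what that group captured — 1 item.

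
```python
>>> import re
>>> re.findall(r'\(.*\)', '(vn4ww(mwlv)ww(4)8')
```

Scanning left to right: at [0:17] → '(vn4ww(mwlv)ww(4)'.
With no groups in the pattern, `findall` gives back each whole match — 1 here.

['(vn4ww(mwlv)ww(4)']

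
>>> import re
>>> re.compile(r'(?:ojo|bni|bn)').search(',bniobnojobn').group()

'bni'

Branches in `(...|...)` are attempted left-to-right; the first branch that allows the whole pattern to succeed is taken.
`re.search` scans for the first position where the pattern succeeds.
The match spans [1:4] → 'bni'.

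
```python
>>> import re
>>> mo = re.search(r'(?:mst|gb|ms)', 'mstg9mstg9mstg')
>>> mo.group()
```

Alternation tries branches left to right and keeps the first one that lets the overall match succeed at that position.
Unlike `match`, `search` isn't anchored — it looks for the pattern anywhere in the string.
The match spans [0:3] → 'mst'.

'mst'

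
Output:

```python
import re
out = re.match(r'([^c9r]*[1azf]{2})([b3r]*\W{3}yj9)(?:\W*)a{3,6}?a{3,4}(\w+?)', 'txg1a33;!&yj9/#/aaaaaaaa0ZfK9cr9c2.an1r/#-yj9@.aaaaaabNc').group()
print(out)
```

txg1a33;!&yj9/#/aaaaaaaa

With `match`, the pattern is implicitly anchored at the beginning.
The match spans [0:24] → 'txg1a33;!&yj9/#/aaaaaaaa'.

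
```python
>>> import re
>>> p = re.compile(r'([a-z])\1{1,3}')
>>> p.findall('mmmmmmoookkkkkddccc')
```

After group 1 captures some text, `\1` only succeeds where that same text appears again.
Scanning left to right: at [0:4] match 'mmmm', group 1 = 'm'; at [4:6] match 'mm', group 1 = 'm'; at [6:9] match 'ooo', group 1 = 'o'; at [9:13] match 'kkkk', group 1 = 'k'; at [14:16] match 'dd', group 1 = 'd'; ….
One capturing group, so `findall` returns just the captured substring from each match — 6 in all.

['m', 'm', 'o', 'k', 'd', 'c']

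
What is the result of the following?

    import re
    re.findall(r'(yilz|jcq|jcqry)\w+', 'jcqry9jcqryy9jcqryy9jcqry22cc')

Alternation tries branches left to right and keeps the first one that lets the overall match succeed at that position.
With a single group, `findall` returns only what that group captured — 1 item.

['jcq']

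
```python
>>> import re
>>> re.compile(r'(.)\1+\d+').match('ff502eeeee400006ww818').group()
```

`match` is anchored at position 0; if the pattern doesn't fit there, it returns None.
The match spans [0:5] → 'ff502'.

'ff502'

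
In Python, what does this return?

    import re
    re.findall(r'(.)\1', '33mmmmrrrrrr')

['3', 'm', 'm', 'r', 'r', 'r']

The backreference `\1` re-matches whatever the first group consumed, character for character.
Matches: at [0:2] match '33', group 1 = '3'; at [2:4] match 'mm', group 1 = 'm'; at [4:6] match 'mm', group 1 = 'm'; at [6:8] match 'rr', group 1 = 'r'; at [8:10] match 'rr', group 1 = 'r'; ….
With a single group, `findall` returns only what that group captured — 6 items.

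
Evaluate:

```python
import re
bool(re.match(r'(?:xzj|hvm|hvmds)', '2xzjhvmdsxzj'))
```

With `match`, the pattern is implicitly anchored at the beginning.
Here the pattern fails at index 0, so the call returns None, and `bool(None)` is False.

False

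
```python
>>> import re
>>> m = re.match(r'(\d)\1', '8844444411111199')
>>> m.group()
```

After group 1 captures some text, `\1` only succeeds where that same text appears again.
`match` is anchored at position 0; if the pattern doesn't fit there, it returns None.
The match spans [0:2] → '88'.
Captured: group 1 = '8'.

'88'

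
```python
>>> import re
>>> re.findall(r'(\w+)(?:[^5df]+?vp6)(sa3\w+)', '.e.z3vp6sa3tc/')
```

The pattern matches one or more of a word character (captured); then one or more of any character except [5df] (lazy), then the literal 'vp6' (non-capturing group); then the literal 'sa3', then one or more of a word character (captured).
With 2 capturing groups, `findall` returns a 2-tuple per match.

[('e', 'sa3tc')]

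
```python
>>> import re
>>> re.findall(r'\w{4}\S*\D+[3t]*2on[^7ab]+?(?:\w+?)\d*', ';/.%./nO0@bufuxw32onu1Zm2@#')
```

['bufuxw32onu1']

The pattern matches exactly 4 of a word character, then zero or more of a non-whitespace character; then one or more of a non-digit, then zero or more of one of [3t], then the literal '2on'; then one or more of any character except [7ab] (lazy); then one or more of a word character (lazy) (non-capturing group); then zero or more of a digit.
A non-greedy quantifier consumes as few characters as it can — just enough that the remainder of the pattern still matches from where it stops; whatever follows it matches normally.
Scanning left to right: at [10:22] → 'bufuxw32onu1'.
Since nothing is captured, `findall` lists the 1 matched substring directly.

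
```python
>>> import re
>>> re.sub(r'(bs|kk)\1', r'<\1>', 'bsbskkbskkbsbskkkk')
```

The backreference `\1` re-matches whatever the first group consumed, character for character.
`\1` in the replacement pulls in group 1's text for each match.

'<bs>kkbskk<bs><kk>'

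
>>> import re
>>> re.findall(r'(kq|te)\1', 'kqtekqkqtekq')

`\1` has to match the exact text group 1 already captured.
One capturing group, so `findall` returns just the captured substring from the one match — 1 in all.

['kq']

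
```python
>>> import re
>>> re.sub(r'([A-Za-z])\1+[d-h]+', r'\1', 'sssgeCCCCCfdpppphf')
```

'sCp'

A backreference is literal: `\1` must see the identical characters the first group matched.
Matches: at [0:5] → 'sssge'; at [5:12] → 'CCCCCfd'; at [12:18] → 'pppphf'.
Each match is replaced using the text its own group 1 captured.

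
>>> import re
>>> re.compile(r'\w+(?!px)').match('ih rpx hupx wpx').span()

`match` is anchored at position 0; if the pattern doesn't fit there, it returns None.
The match spans [0:2] → 'ih'.

(0, 2)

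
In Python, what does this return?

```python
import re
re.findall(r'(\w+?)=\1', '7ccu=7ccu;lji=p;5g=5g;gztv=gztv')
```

['7ccu', '5g', 'gztv']

`\1` is not a pattern — it's the concrete string captured by group 1, re-applied verbatim.
One capturing group, so `findall` returns just the captured substring from each match — 3 in all.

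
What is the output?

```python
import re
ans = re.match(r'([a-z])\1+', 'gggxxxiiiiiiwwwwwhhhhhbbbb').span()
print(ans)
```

After group 1 captures some text, `\1` only succeeds where that same text appears again.
`re.match` only tries the pattern at the start of the string.
The match spans [0:3] → 'ggg'.
Captured: group 1 = 'g'.

(0, 3)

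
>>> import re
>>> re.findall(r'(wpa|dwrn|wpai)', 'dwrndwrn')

['dwrn', 'dwrn']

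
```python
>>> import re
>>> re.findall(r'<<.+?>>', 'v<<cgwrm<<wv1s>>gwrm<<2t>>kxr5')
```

['<<cgwrm<<wv1s>>', '<<2t>>']

Matches: at [1:16] → '<<cgwrm<<wv1s>>'; at [20:26] → '<<2t>>'.
With no groups in the pattern, `findall` gives back each whole match — 2 here.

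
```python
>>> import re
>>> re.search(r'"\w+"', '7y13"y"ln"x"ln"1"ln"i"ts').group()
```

The match spans [4:7] → '"y"'.

'"y"'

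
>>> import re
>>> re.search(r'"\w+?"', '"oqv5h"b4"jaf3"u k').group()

'"oqv5h"'

The match spans [0:7] → '"oqv5h"'.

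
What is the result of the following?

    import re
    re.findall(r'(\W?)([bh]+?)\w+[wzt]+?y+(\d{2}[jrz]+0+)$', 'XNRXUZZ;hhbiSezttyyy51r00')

[(';', 'h', '51r00')]

Because the quantifier is non-greedy, it stops expanding at the earliest point where the rest of the pattern can succeed.
`findall` packs the 3 group values into a tuple for every match.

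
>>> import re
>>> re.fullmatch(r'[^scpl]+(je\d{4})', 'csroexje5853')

None

`fullmatch` succeeds only if the pattern covers the string from start to end.
Here the string isn't matched end-to-end, so the call returns None.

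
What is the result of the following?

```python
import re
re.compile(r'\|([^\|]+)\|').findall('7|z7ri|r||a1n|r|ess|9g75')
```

Matches: at [1:7] match '|z7ri|', group 1 = 'z7ri'; at [9:14] match '|a1n|', group 1 = 'a1n'; at [15:20] match '|ess|', group 1 = 'ess'.
`findall` collects group 1 from each match (3 total).

['z7ri', 'a1n', 'ess']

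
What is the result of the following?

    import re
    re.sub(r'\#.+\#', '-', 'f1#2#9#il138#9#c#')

'f1-'

Matches: at [2:17] → '#2#9#il138#9#c#'.
`sub` substitutes '-' at each match site.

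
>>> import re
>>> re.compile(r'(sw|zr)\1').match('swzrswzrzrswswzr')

None

`re.match` only tries the pattern at the start of the string.
Here the pattern fails at index 0, so the call returns None.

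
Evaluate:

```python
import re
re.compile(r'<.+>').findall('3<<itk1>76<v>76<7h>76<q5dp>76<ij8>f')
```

Walking the string: at [1:34] → '<<itk1>76<v>76<7h>76<q5dp>76<ij8>'.
Since nothing is captured, `findall` lists the 1 matched substring directly.

['<<itk1>76<v>76<7h>76<q5dp>76<ij8>']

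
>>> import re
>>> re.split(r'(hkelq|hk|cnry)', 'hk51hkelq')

Alternation tries branches left to right and keeps the first one that lets the overall match succeed at that position.
Matches to split on: at [0:2] → 'hk'; at [4:9] → 'hkelq'.
`re.split` interleaves the captured-group text with the surrounding fragments.

['', 'hk', '51', 'hkelq', '']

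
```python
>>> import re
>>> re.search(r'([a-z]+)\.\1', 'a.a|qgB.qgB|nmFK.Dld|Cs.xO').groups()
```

('a',)

`\1` is not a pattern — it's the concrete string captured by group 1, re-applied verbatim.
`search` walks the string left to right and returns the first match it finds.
The match spans [0:3] → 'a.a'.
Captured: group 1 = 'a'.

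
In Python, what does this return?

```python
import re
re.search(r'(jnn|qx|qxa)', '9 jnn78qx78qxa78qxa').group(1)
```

'jnn'

`re.search` tries every starting position until one works.
The match spans [2:5] → 'jnn'.
Captured: group 1 = 'jnn'.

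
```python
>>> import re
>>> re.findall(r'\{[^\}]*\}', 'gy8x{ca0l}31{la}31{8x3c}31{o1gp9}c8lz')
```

['{ca0l}', '{la}', '{8x3c}', '{o1gp9}']

`findall` yields the raw match text (4 of them) because the pattern has no groups.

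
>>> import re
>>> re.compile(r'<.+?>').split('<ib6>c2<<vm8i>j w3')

Lazy quantifiers expand one character at a time until the remainder of the pattern can match.
Each match becomes a cut point; 3 segments remain.

['', 'c2', 'j w3']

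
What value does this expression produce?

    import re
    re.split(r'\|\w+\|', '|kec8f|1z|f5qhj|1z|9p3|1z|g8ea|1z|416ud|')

['', '1z', '1z', '1z', '1z', '']

Matches to split on: at [0:7] → '|kec8f|'; at [9:16] → '|f5qhj|'; at [18:23] → '|9p3|'; at [25:31] → '|g8ea|'; at [33:40] → '|416ud|'.
Each match becomes a cut point; 6 segments remain.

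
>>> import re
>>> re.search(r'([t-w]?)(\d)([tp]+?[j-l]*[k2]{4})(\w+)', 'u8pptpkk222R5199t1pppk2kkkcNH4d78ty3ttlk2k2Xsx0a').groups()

('u', '8', 'pptpkk222', 'R5199t1pppk2kkkcNH4d78ty3ttlk2k2Xsx0a')

This matches optionally a character in [t-w] (captured); then a digit (captured); then one or more of one of [tp] (lazy), then zero or more of a character in [j-l], then exactly 4 of one of [k2] (captured); then one or more of a word character (captured).
`re.search` scans for the first position where the pattern succeeds.
The match spans [0:48] → 'u8pptpkk222R5199t1pppk2kkkcNH4d78ty3ttlk2k2Xsx0a'.
Captured: group 1 = 'u', group 2 = '8', group 3 = 'pptpkk222', group 4 = 'R5199t1pppk2kkkcNH4d78ty3ttlk2k2Xsx0a'.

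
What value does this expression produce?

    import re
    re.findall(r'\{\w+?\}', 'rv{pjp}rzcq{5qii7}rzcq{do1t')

['{pjp}', '{5qii7}']

`findall` yields the raw match text (2 of them) because the pattern has no groups.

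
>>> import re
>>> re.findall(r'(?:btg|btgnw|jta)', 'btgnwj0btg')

['btg', 'btg']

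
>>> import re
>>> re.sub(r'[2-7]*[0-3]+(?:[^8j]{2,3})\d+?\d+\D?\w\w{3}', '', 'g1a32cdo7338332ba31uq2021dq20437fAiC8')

'g1aq'

This matches zero or more of a character in [2-7], then one or more of a character in [0-3]; then 2 to 3 of any character except [8j] (non-capturing group); then one or more of a digit (lazy), then one or more of a digit, then optionally a non-digit; then a word character, then exactly 3 of a word character.
Matches: at [3:20] → '32cdo7338332ba31u'; at [21:37] → '2021dq20437fAiC8'.
Each match is replaced by ''.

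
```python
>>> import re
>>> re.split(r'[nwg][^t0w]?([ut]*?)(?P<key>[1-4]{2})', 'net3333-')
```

['', 't', '33', '33-']

The pattern matches one of [nwg], then optionally any character except [t0w]; then zero or more of one of [ut] (lazy) (captured); then exactly 2 of a character in [1-4] (captured as 'key').
Matches to split on: at [0:5] → 'net33'.
`re.split` interleaves the captured-group text with the surrounding fragments.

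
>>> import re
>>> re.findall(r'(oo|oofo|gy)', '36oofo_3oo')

Alternation tries branches left to right and keeps the first one that lets the overall match succeed at that position.
Walking the string: at [2:4] match 'oo', group 1 = 'oo'; at [8:10] match 'oo', group 1 = 'oo'.
With a single group, `findall` returns only what that group captured — 2 items.

['oo', 'oo']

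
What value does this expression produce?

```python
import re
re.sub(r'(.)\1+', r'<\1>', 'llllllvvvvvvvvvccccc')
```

`\1` has to match the exact text group 1 already captured.
Matches: at [0:6] → 'llllll'; at [6:15] → 'vvvvvvvvv'; at [15:20] → 'ccccc'.
Each match is replaced using the text its own group 1 captured.

'<l><v><c>'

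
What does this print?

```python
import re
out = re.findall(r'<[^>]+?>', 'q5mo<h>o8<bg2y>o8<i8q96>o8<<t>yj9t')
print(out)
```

['<h>', '<bg2y>', '<i8q96>', '<<t>']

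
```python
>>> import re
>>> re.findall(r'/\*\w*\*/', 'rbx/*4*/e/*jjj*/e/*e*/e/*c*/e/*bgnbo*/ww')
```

No capturing groups, so `findall` returns the 5 full match strings.

['/*4*/', '/*jjj*/', '/*e*/', '/*c*/', '/*bgnbo*/']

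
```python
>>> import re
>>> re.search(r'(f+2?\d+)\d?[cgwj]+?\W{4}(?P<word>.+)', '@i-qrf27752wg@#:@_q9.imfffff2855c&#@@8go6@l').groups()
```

The pattern matches one or more of a literal 'f', then optionally the literal '2', then one or more of a digit (captured); then optionally a digit, then one or more of one of [cgwj] (lazy), then exactly 4 of a non-word character; then one or more of any character (captured as 'word').
`re.search` scans for the first position where the pattern succeeds.
The match spans [5:43] → 'f27752wg@#:@_q9.imfffff2855c&#@@8go6@l'.
Captured: group 1 = 'f27752', group 2 = '_q9.imfffff2855c&#@@8go6@l'.

('f27752', '_q9.imfffff2855c&#@@8go6@l')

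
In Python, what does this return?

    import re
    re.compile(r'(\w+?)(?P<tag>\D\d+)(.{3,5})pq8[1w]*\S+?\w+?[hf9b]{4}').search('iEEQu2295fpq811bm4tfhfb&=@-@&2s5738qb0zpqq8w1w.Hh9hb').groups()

('iEEQ', 'u22', '95f')

The match spans [0:23] → 'iEEQu2295fpq811bm4tfhfb'.
Captured: group 1 = 'iEEQ', group 2 = 'u22', group 3 = '95f'.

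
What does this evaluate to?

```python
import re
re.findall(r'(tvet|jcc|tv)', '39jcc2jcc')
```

Matches: at [2:5] match 'jcc', group 1 = 'jcc'; at [6:9] match 'jcc', group 1 = 'jcc'.
`findall` collects group 1 from each match (2 total).

['jcc', 'jcc']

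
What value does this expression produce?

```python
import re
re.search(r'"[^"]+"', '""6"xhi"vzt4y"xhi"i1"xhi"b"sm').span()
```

`search` walks the string left to right and returns the first match it finds.
The match spans [1:4] → '"6"'.

(1, 4)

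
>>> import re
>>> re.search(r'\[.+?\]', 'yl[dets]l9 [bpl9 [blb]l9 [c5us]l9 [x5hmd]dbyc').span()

(2, 8)

Because the quantifier is non-greedy, it stops expanding at the earliest point where the rest of the pattern can succeed.
`search` walks the string left to right and returns the first match it finds.
The match spans [2:8] → '[dets]'.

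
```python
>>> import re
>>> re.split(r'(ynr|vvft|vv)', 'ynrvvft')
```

['', 'ynr', '', 'vvft', '']

Alternation tries branches left to right and keeps the first one that lets the overall match succeed at that position.
`re.split` interleaves the captured-group text with the surrounding fragments.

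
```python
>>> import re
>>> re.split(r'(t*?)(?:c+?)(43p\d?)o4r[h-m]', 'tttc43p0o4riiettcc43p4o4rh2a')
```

Pattern: zero or more of a literal 't' (lazy) (captured); then one or more of a literal 'c' (lazy) (non-capturing group); then the literal '43p', then optionally a digit (captured); then the literal 'o4r', then a character in [h-m].
Matches to split on: at [0:12] → 'tttc43p0o4ri'; at [14:26] → 'ttcc43p4o4rh'.
The group in the pattern means `split` returns the separators' captures alongside the pieces.

['', 'ttt', '43p0', 'ie', 'tt', '43p4', '2a']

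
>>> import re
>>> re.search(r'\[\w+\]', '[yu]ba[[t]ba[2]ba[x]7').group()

`re.search` scans for the first position where the pattern succeeds.
The match spans [0:4] → '[yu]'.

'[yu]'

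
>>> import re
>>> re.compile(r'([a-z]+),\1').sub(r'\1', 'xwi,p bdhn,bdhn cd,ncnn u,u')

'xwi,p bdhn cd,ncnn u'

`\1` is not a pattern — it's the concrete string captured by group 1, re-applied verbatim.
The replacement refers to a captured group, so each match is rewritten using its own captured text.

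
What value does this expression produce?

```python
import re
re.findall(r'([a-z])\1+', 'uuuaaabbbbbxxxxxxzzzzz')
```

`\1` is not a pattern — it's the concrete string captured by group 1, re-applied verbatim.
Matches: at [0:3] match 'uuu', group 1 = 'u'; at [3:6] match 'aaa', group 1 = 'a'; at [6:11] match 'bbbbb', group 1 = 'b'; at [11:17] match 'xxxxxx', group 1 = 'x'; at [17:22] match 'zzzzz', group 1 = 'z'.
`findall` collects group 1 from each match (5 total).

['u', 'a', 'b', 'x', 'z']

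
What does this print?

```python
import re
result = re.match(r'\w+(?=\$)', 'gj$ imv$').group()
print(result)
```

gj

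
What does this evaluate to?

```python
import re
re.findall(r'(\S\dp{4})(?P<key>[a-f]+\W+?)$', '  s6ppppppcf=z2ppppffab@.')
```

[('z2pppp', 'ffab@.')]

Pattern: a non-whitespace character, then a digit, then exactly 4 of a literal 'p' (captured); then one or more of a character in [a-f], then one or more of a non-word character (lazy) (captured as 'key'); then anchored at the end.
Scanning left to right: at [13:25] match 'z2ppppffab@.', groups = ('z2pppp', 'ffab@.').
`findall` packs the 2 group values into a tuple for every match.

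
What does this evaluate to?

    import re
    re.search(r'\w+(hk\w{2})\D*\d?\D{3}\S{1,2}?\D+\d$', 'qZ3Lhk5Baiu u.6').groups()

This matches one or more of a word character; then the literal 'hk', then exactly 2 of a word character (captured); then zero or more of a non-digit, then optionally a digit, then exactly 3 of a non-digit; then 1 to 2 of a non-whitespace character (lazy), then one or more of a non-digit; then a digit; then anchored at the end.
`re.search` scans for the first position where the pattern succeeds.
The match spans [0:15] → 'qZ3Lhk5Baiu u.6'.
Captured: group 1 = 'hk5B'.

('hk5B',)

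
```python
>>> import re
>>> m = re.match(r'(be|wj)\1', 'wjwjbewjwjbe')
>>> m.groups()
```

The match spans [0:4] → 'wjwj'.
Captured: group 1 = 'wj'.

('wj',)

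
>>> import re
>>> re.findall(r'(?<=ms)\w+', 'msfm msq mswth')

['fm', 'q', 'wth']

The `(?=…)`/`(?<=…)` assertion just peeks at neighbouring text; it doesn't advance the match position.
Scanning left to right: at [2:4] → 'fm'; at [7:8] → 'q'; at [11:14] → 'wth'.
With no groups in the pattern, `findall` gives back each whole match — 3 here.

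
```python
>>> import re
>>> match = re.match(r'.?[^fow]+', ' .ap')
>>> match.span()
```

(0, 4)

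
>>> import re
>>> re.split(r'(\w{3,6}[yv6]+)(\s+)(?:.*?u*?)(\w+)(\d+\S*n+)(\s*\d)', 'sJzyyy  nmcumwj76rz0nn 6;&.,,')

The group in the pattern means `split` returns the separators' captures alongside the pieces.

['', 'sJzyyy', '  ', 'nmcumwj76rz', '0nn', ' 6', ';&.,,']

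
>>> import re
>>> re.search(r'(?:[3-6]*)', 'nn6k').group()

The match spans [0:0] → ''.

''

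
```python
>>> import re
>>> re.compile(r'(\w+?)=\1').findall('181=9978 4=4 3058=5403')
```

`\1` has to match the exact text group 1 already captured.
Matches: at [9:12] match '4=4', group 1 = '4'.
One capturing group, so `findall` returns just the captured substring from the one match — 1 in all.

['4']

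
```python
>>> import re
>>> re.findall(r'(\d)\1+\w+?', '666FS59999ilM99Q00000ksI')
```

['6', '9', '9', '0']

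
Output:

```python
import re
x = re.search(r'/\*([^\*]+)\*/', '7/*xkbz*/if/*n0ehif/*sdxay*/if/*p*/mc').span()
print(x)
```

(1, 9)

The match spans [1:9] → '/*xkbz*/'.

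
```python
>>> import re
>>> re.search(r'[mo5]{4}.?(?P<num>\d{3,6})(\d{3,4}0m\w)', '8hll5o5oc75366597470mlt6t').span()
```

The pattern matches exactly 4 of one of [mo5], then optionally any character; then 3 to 6 of a digit (captured as 'num'); then 3 to 4 of a digit, then the literal '0m', then a word character (captured).
Unlike `match`, `search` isn't anchored — it looks for the pattern anywhere in the string.
The match spans [4:22] → '5o5oc75366597470ml'.
Captured: group 1 = '753665', group 2 = '97470ml'.

(4, 22)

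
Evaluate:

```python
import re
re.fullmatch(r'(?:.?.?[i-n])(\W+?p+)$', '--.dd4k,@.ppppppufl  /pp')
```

None

For `fullmatch`, every character of the input must be accounted for by the pattern.
Here there's no way to consume every character, so the call returns None.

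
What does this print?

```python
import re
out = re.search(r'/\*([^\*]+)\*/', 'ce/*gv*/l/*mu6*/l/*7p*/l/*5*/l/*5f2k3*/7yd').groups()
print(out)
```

('gv',)

The match spans [2:8] → '/*gv*/'.
Captured: group 1 = 'gv'.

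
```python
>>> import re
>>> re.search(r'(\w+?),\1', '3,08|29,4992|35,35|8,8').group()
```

'35,35'

A backreference is literal: `\1` must see the identical characters the first group matched.
`re.search` tries every starting position until one works.
The match spans [13:18] → '35,35'.
Captured: group 1 = '35'.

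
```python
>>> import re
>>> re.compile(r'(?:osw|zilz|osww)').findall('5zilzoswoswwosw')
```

['zilz', 'osw', 'osw', 'osw']

The regex engine tests alternatives in the order written; an earlier branch that matches wins even if a later one would match more.
Walking the string: at [1:5] → 'zilz'; at [5:8] → 'osw'; at [8:11] → 'osw'; at [12:15] → 'osw'.
Since nothing is captured, `findall` lists the 4 matched substrings directly.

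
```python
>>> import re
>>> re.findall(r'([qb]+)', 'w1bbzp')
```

This matches one or more of one of [qb] (captured).
Scanning left to right: at [2:4] match 'bb', group 1 = 'bb'.
With a single group, `findall` returns only what that group captured — 1 item.

['bb']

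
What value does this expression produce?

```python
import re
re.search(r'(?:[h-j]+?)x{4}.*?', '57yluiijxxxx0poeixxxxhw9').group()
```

The pattern matches one or more of a character in [h-j] (lazy) (non-capturing group); then exactly 4 of the literal 'x', then zero or more of any character (lazy).
The `?` after the quantifier makes it lazy — it takes as little as possible before letting the rest of the pattern try.
Unlike `match`, `search` isn't anchored — it looks for the pattern anywhere in the string.
The match spans [5:12] → 'iijxxxx'.

'iijxxxx'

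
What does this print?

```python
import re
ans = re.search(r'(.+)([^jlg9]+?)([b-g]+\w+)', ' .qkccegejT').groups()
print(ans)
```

Pattern: one or more of any character (captured); then one or more of any character except [jlg9] (lazy) (captured); then one or more of a character in [b-g], then one or more of a word character (captured).
`re.search` scans for the first position where the pattern succeeds.
The match spans [0:11] → ' .qkccegejT'.
Captured: group 1 = ' .qkcc', group 2 = 'e', group 3 = 'gejT'.

(' .qkcc', 'e', 'gejT')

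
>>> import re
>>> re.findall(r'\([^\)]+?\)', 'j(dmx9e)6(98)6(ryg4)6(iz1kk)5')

['(dmx9e)', '(98)', '(ryg4)', '(iz1kk)']

Since nothing is captured, `findall` lists the 4 matched substrings directly.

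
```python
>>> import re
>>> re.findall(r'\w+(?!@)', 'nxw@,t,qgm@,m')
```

The negative lookahead/lookbehind blocks any match where the forbidden context is present.
Walking the string: at [0:2] → 'nx'; at [5:6] → 't'; at [7:9] → 'qg'; at [12:13] → 'm'.
No capturing groups, so `findall` returns the 4 full match strings.

['nx', 't', 'qg', 'm']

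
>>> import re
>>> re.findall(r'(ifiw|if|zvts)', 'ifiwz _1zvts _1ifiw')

['ifiw', 'zvts', 'ifiw']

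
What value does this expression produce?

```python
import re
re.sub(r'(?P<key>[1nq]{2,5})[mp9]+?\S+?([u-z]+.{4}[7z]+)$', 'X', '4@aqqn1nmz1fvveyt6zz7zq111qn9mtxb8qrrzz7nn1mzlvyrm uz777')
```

'4@aX'

Pattern: 2 to 5 of one of [1nq] (captured as 'key'); then one or more of one of [mp9] (lazy); then one or more of a non-whitespace character (lazy); then one or more of a character in [u-z], then exactly 4 of any character, then one or more of one of [7z] (captured); then anchored at the end.
Matches: at [3:56] → 'qqn1nmz1fvveyt6zz7zq111qn9mtxb8qrrzz7nn1mzlvyrm uz777'.
`sub` substitutes 'X' at each match site.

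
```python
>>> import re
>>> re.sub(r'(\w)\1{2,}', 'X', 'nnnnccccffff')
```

After group 1 captures some text, `\1` only succeeds where that same text appears again.
Matches: at [0:4] → 'nnnn'; at [4:8] → 'cccc'; at [8:12] → 'ffff'.
`sub` substitutes 'X' at each match site.

'XXX'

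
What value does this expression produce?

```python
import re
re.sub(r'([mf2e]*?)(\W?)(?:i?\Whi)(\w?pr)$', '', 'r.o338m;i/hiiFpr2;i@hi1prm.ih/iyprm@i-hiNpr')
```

The pattern matches zero or more of one of [mf2e] (lazy) (captured); then optionally a non-word character (captured); then optionally the literal 'i', then a non-word character, then the literal 'hi' (non-capturing group); then optionally a word character, then the literal 'pr' (captured); then anchored at the end.
Matches: at [34:43] → 'm@i-hiNpr'.
Every occurrence is swapped for ''.

'r.o338m;i/hiiFpr2;i@hi1prm.ih/iypr'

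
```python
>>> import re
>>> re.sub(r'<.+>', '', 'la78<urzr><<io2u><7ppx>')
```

Matches: at [4:23] → '<urzr><<io2u><7ppx>'.
`sub` substitutes '' at each match site.

'la78'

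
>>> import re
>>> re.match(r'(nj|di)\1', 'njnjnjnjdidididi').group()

`\1` has to match the exact text group 1 already captured.
`re.match` only tries the pattern at the start of the string.
The match spans [0:4] → 'njnj'.
Captured: group 1 = 'nj'.

'njnj'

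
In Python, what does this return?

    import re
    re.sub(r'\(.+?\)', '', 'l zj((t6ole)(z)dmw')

'l zjdmw'

`sub` substitutes '' at each match site.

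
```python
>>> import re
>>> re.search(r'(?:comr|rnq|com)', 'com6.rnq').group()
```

The match spans [0:3] → 'com'.

'com'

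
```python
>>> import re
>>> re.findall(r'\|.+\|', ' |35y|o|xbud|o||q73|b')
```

Walking the string: at [1:20] → '|35y|o|xbud|o||q73|'.
No capturing groups, so `findall` returns the 1 full match string.

['|35y|o|xbud|o||q73|']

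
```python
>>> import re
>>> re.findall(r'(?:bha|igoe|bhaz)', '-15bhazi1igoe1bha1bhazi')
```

['bha', 'igoe', 'bha', 'bha']

`|` is ordered: at each position the engine commits to the first alternative that works.
Since nothing is captured, `findall` lists the 4 matched substrings directly.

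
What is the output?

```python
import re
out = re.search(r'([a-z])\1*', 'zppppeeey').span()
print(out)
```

The backreference `\1` re-matches whatever the first group consumed, character for character.
`re.search` tries every starting position until one works.
The match spans [0:1] → 'z'.
Captured: group 1 = 'z'.

(0, 1)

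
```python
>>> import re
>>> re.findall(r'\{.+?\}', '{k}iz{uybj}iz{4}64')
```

A `+?`/`*?`/`{m,n}?` starts at its minimum and grows only as far as needed for what follows to match.
Walking the string: at [0:3] → '{k}'; at [5:11] → '{uybj}'; at [13:16] → '{4}'.
With no groups in the pattern, `findall` gives back each whole match — 3 here.

['{k}', '{uybj}', '{4}']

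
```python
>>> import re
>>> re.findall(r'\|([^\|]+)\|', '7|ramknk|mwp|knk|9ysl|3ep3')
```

Matches: at [1:9] match '|ramknk|', group 1 = 'ramknk'; at [12:17] match '|knk|', group 1 = 'knk'.
`findall` collects group 1 from each match (2 total).

['ramknk', 'knk']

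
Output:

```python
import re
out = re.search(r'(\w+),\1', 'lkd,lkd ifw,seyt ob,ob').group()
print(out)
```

`\1` has to match the exact text group 1 already captured.
`re.search` scans for the first position where the pattern succeeds.
The match spans [0:7] → 'lkd,lkd'.
Captured: group 1 = 'lkd'.

lkd,lkd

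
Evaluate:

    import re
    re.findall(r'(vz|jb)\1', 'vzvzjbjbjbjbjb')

After group 1 captures some text, `\1` only succeeds where that same text appears again.
Matches: at [0:4] match 'vzvz', group 1 = 'vz'; at [4:8] match 'jbjb', group 1 = 'jb'; at [8:12] match 'jbjb', group 1 = 'jb'.
With a single group, `findall` returns only what that group captured — 3 items.

['vz', 'jb', 'jb']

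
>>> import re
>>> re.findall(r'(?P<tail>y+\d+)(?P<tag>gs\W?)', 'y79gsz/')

With 2 capturing groups, `findall` returns a 2-tuple per match.

[('y79', 'gs')]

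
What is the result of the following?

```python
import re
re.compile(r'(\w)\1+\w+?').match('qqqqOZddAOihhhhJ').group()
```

`re.match` won't scan ahead — the pattern has to work from the very first character.
The match spans [0:5] → 'qqqqO'.

'qqqqO'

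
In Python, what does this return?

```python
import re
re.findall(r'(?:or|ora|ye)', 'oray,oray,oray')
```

['or', 'or', 'or']

Branches in `(...|...)` are attempted left-to-right; the first branch that allows the whole pattern to succeed is taken.
Walking the string: at [0:2] → 'or'; at [5:7] → 'or'; at [10:12] → 'or'.
`findall` yields the raw match text (3 of them) because the pattern has no groups.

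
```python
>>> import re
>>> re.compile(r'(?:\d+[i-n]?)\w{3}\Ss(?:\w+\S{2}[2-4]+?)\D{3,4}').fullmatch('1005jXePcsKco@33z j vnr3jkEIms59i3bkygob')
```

`fullmatch` succeeds only if the pattern covers the string from start to end.
Here the string isn't matched end-to-end, so the call returns None.

None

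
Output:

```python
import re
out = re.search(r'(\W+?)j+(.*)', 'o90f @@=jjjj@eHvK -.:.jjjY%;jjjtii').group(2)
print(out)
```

@eHvK -.:.jjjY%;jjjtii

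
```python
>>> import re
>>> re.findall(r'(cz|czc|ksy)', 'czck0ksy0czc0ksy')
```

['cz', 'ksy', 'cz', 'ksy']

Branches in `(...|...)` are attempted left-to-right; the first branch that allows the whole pattern to succeed is taken.
Scanning left to right: at [0:2] match 'cz', group 1 = 'cz'; at [5:8] match 'ksy', group 1 = 'ksy'; at [9:11] match 'cz', group 1 = 'cz'; at [13:16] match 'ksy', group 1 = 'ksy'.
`findall` collects group 1 from each match (4 total).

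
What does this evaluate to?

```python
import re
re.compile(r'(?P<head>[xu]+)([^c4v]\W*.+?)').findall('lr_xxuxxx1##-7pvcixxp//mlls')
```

The pattern matches one or more of one of [xu] (captured as 'head'); then any character except [c4v], then zero or more of a non-word character, then one or more of any character (lazy) (captured).
With the lazy modifier that quantifier settles for the fewest repetitions that let the rest of the pattern succeed (the atoms after it are unaffected and can still be greedy).
Matches: at [3:14] match 'xxuxxx1##-7', groups = ('xxuxxx', '1##-7'); at [18:24] match 'xxp//m', groups = ('xx', 'p//m').
With 2 capturing groups, `findall` returns a 2-tuple per match.

[('xxuxxx', '1##-7'), ('xx', 'p//m')]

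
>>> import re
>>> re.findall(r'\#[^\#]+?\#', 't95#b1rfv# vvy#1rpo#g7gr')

['#b1rfv#', '#1rpo#']

Matches: at [3:10] → '#b1rfv#'; at [14:20] → '#1rpo#'.
With no groups in the pattern, `findall` gives back each whole match — 2 here.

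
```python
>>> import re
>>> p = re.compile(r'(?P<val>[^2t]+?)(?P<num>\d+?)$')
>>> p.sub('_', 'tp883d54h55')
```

't_'

The pattern matches one or more of any character except [2t] (lazy) (captured as 'val'); then one or more of a digit (lazy) (captured as 'num'); then anchored at the end.
Matches: at [1:11] → 'p883d54h55'.
Every occurrence is swapped for '_'.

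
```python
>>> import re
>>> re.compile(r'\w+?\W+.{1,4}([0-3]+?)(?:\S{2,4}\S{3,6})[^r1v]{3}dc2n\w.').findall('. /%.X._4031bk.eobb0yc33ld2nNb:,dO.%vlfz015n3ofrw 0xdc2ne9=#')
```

Pattern: one or more of a word character (lazy), then one or more of a non-word character, then 1 to 4 of any character; then one or more of a character in [0-3] (lazy) (captured); then 2 to 4 of a non-whitespace character, then 3 to 6 of a non-whitespace character (non-capturing group); then exactly 3 of any character except [r1v], then the literal 'd'; then the literal 'c2n', then a word character, then any character.
Walking the string: at [32:58] match 'dO.%vlfz015n3ofrw 0xdc2ne9', group 1 = '0'.
With a single group, `findall` returns only what that group captured — 1 item.

['0']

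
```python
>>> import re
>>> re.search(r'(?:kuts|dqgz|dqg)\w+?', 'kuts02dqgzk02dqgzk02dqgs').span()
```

Unlike `match`, `search` isn't anchored — it looks for the pattern anywhere in the string.
The match spans [0:5] → 'kuts0'.

(0, 5)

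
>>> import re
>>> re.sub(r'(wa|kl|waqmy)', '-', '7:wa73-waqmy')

Alternation tries branches left to right and keeps the first one that lets the overall match succeed at that position.
`sub` substitutes '-' at each match site.

'7:-73--qmy'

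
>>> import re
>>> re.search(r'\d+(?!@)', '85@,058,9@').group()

'8'

A negative assertion filters positions out without eating any characters.
The match spans [0:1] → '8'.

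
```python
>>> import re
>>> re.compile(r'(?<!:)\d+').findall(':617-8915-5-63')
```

['17', '8915', '5', '63']

The negative lookaround is zero-width — it rules out positions where the adjacent text would match, without consuming anything.
`findall` yields the raw match text (4 of them) because the pattern has no groups.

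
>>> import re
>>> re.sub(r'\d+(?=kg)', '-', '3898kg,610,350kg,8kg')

The positive lookaround only admits positions where the adjacent text matches; those characters stay outside the span.
Matches: at [0:4] → '3898'; at [11:14] → '350'; at [17:18] → '8'.
`sub` substitutes '-' at each match site.

'-kg,610,-kg,-kg'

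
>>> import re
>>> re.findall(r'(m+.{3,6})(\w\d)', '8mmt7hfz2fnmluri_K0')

The pattern matches one or more of the literal 'm', then 3 to 6 of any character (captured); then a word character, then a digit (captured).
With 2 capturing groups, `findall` returns a 2-tuple per match.

[('mmt7hf', 'z2'), ('mluri_', 'K0')]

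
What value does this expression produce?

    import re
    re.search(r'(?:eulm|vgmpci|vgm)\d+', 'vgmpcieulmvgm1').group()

'vgm1'

`search` walks the string left to right and returns the first match it finds.
The match spans [10:14] → 'vgm1'.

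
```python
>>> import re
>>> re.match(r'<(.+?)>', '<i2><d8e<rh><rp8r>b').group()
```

With the lazy modifier that quantifier settles for the fewest repetitions that let the rest of the pattern succeed (the atoms after it are unaffected and can still be greedy).
With `match`, the pattern is implicitly anchored at the beginning.
The match spans [0:4] → '<i2>'.
Captured: group 1 = 'i2'.

'<i2>'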